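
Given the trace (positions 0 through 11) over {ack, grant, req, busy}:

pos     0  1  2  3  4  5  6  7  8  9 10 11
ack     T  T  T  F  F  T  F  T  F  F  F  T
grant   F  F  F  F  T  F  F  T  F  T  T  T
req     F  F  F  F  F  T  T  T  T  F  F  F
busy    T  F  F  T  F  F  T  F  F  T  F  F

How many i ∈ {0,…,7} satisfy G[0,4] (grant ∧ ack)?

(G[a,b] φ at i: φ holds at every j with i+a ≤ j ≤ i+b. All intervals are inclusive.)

0

Evaluate at each i in [0,7]:
  i=0: ✗ (fails at j=0)
  i=1: ✗ (fails at j=1)
  i=2: ✗ (fails at j=2)
  i=3: ✗ (fails at j=3)
  i=4: ✗ (fails at j=4)
  i=5: ✗ (fails at j=5)
  i=6: ✗ (fails at j=6)
  i=7: ✗ (fails at j=8)
Positions where it holds: {} → 0.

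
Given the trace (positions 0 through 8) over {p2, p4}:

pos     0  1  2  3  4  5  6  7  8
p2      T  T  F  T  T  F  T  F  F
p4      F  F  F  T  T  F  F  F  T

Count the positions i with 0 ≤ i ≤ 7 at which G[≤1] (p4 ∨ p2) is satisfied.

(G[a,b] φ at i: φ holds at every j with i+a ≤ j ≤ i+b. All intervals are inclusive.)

Evaluate at each i in [0,7]:
  i=0: ✓ (all of [0,1])
  i=1: ✗ (fails at j=2)
  i=2: ✗ (fails at j=2)
  i=3: ✓ (all of [3,4])
  i=4: ✗ (fails at j=5)
  i=5: ✗ (fails at j=5)
  i=6: ✗ (fails at j=7)
  i=7: ✗ (fails at j=7)
Positions where it holds: {0, 3} → 2.

2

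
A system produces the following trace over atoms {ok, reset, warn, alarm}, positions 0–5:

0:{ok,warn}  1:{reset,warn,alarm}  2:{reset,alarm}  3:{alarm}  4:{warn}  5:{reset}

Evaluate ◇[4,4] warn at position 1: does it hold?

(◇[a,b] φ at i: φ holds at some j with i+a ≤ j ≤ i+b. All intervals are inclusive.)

No

Check warn at each j in [5,5]:
  j=5: false
No position in the window satisfies it → formula fails.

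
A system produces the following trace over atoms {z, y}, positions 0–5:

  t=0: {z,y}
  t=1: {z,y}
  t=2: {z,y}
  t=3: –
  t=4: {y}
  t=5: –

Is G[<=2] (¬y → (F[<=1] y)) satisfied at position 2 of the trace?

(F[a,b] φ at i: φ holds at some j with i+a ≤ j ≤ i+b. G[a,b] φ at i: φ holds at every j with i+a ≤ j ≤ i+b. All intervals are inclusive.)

Check (¬y → (F[<=1] y)) at every j in [2,4]:
  j=2: antecedent false → ✓
  j=3: antecedent true; consequent holds (witness at 4) → ✓
  j=4: antecedent false → ✓
All positions satisfy it → formula holds.

True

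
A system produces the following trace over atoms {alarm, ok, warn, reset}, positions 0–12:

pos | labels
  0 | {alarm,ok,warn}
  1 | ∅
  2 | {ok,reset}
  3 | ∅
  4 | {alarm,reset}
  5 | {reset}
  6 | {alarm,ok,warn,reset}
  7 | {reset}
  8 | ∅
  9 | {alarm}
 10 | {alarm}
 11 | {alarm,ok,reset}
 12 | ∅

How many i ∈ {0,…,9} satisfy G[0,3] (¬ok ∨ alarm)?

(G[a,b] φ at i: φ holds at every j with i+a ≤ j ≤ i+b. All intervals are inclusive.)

7

Evaluate at each i in [0,9]:
  i=0: ✗ (fails at j=2)
  i=1: ✗ (fails at j=2)
  i=2: ✗ (fails at j=2)
  i=3: ✓ (all of [3,6])
  i=4: ✓ (all of [4,7])
  i=5: ✓ (all of [5,8])
  i=6: ✓ (all of [6,9])
  i=7: ✓ (all of [7,10])
  i=8: ✓ (all of [8,11])
  i=9: ✓ (all of [9,12])
Positions where it holds: {3, 4, 5, 6, 7, 8, 9} → 7.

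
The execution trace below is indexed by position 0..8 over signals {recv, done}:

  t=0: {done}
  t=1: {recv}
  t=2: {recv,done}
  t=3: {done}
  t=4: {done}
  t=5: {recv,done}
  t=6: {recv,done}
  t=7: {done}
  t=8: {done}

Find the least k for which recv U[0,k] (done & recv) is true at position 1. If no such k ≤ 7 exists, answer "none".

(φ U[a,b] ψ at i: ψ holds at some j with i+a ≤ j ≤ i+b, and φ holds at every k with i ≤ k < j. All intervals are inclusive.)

Need earliest j ≥ 1 with (done & recv), and recv at every k in [1,j-1].
  j=1: rhs fails.
  j=2: rhs holds; lhs holds on [1,1]. k = 1.

1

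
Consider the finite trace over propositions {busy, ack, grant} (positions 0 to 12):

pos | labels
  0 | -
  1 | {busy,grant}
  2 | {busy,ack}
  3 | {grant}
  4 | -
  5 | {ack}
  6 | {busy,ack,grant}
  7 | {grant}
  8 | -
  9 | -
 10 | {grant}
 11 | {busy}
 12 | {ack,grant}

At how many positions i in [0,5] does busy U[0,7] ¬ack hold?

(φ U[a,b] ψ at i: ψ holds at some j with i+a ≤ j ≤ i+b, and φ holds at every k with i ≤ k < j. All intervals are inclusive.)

5

Evaluate at each i in [0,5]:
  i=0: ✓ (rhs at j=0)
  i=1: ✓ (rhs at j=1)
  i=2: ✓ (rhs at j=3; lhs holds on [2,2])
  i=3: ✓ (rhs at j=3)
  i=4: ✓ (rhs at j=4)
  i=5: ✗ (lhs fails at k=5 before rhs at j=7)
Positions where it holds: {0, 1, 2, 3, 4} → 5.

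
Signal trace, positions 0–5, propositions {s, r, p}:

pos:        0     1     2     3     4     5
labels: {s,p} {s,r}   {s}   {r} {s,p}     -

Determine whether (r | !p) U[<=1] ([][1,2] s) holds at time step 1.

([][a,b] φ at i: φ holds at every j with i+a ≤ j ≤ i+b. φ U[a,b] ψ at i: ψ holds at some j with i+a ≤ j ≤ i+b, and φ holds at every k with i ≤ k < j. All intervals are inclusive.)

Does not hold

Need some j in [1,2] with [][1,2] s, and (r | !p) at every k in [1,j-1].
  j=1: [][1,2] s — fails at 3.
  j=2: [][1,2] s — fails at 3.
No j in the window works → until fails.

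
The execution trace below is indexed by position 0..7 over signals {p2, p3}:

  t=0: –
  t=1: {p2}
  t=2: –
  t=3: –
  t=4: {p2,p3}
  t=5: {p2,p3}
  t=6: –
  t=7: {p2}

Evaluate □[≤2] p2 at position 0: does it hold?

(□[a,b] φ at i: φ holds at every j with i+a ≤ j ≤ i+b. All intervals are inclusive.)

Check p2 at every j in [0,2]:
  j=0: false
  j=1: true
  j=2: false
Fails at j=0 → formula fails.

No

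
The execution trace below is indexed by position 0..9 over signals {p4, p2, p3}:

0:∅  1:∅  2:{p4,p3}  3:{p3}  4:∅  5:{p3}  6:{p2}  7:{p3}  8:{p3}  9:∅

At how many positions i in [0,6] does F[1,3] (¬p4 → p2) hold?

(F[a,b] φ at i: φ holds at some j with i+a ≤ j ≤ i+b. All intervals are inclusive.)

5

Evaluate at each i in [0,6]:
  i=0: ✓ (witness j=2)
  i=1: ✓ (witness j=2)
  i=2: ✗ (none in [3,5])
  i=3: ✓ (witness j=6)
  i=4: ✓ (witness j=6)
  i=5: ✓ (witness j=6)
  i=6: ✗ (none in [7,9])
Positions where it holds: {0, 1, 3, 4, 5} → 5.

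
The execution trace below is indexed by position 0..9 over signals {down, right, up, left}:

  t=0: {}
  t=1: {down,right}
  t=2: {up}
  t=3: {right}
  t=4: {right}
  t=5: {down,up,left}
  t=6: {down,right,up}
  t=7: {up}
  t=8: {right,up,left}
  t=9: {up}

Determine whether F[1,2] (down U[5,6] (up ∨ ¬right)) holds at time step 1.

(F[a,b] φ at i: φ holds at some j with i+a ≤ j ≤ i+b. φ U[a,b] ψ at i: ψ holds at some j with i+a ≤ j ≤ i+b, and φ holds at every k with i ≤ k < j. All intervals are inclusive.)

False

Check (down U[5,6] (up ∨ ¬right)) at each j in [2,3]:
  j=2: fails
  j=3: fails
No position in the window satisfies it → formula fails.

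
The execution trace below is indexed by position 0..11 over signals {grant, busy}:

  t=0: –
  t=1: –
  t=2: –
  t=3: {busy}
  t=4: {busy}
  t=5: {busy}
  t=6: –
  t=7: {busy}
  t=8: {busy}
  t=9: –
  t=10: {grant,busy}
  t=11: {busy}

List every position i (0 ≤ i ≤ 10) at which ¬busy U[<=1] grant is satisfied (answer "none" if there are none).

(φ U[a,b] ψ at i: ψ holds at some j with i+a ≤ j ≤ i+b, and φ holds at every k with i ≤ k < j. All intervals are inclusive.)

9, 10

Evaluate at each i in [0,10]:
  i=0: ✗ (no rhs in [0,1])
  i=1: ✗ (no rhs in [1,2])
  i=2: ✗ (no rhs in [2,3])
  i=3: ✗ (no rhs in [3,4])
  i=4: ✗ (no rhs in [4,5])
  i=5: ✗ (no rhs in [5,6])
  i=6: ✗ (no rhs in [6,7])
  i=7: ✗ (no rhs in [7,8])
  i=8: ✗ (no rhs in [8,9])
  i=9: ✓ (rhs at j=10; lhs holds on [9,9])
  i=10: ✓ (rhs at j=10)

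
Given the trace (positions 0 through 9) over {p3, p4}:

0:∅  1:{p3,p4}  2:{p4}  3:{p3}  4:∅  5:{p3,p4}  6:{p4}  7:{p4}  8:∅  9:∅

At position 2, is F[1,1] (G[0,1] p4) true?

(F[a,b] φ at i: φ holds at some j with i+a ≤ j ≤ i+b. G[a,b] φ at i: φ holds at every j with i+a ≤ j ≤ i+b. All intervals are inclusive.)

No

Check G[0,1] p4 at each j in [3,3]:
  j=3: fails at 3
No position in the window satisfies it → formula fails.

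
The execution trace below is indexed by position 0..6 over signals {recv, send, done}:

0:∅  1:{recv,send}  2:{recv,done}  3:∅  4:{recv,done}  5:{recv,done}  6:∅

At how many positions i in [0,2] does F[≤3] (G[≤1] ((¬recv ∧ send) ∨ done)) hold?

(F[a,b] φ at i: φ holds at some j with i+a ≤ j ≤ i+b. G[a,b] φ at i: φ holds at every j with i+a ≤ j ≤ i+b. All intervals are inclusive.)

2

Evaluate at each i in [0,2]:
  i=0: ✗ (none in [0,3])
  i=1: ✓ (witness j=4)
  i=2: ✓ (witness j=4)
Positions where it holds: {1, 2} → 2.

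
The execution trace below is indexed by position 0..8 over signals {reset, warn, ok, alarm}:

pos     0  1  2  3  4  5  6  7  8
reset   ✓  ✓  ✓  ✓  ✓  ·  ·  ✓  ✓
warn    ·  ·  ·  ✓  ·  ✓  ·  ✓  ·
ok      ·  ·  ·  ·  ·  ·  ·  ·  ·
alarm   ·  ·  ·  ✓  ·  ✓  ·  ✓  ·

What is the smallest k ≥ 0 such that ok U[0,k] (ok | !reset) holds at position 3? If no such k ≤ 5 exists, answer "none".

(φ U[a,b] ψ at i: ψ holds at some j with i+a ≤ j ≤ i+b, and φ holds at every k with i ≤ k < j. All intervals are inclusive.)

Need earliest j ≥ 3 with (ok | !reset), and ok at every k in [3,j-1].
  j=3: rhs fails.
  j=4: rhs fails.
  j=5: rhs holds but lhs fails at k=3.
  j=6: rhs holds but lhs fails at k=3.
  j=7: rhs fails.
  j=8: rhs fails.
No witness within the range → none.

none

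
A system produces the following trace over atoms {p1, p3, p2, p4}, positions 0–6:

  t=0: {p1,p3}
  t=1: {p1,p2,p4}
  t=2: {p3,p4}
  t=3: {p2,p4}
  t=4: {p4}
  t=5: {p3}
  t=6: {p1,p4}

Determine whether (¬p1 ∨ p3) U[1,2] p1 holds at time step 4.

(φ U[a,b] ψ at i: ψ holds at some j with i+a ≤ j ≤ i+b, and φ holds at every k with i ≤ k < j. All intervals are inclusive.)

Need some j in [5,6] with p1, and (¬p1 ∨ p3) at every k in [4,j-1].
  j=5: p1 false.
  j=6: p1 holds; (¬p1 ∨ p3) holds at every k in [4,5] → satisfied.

Yes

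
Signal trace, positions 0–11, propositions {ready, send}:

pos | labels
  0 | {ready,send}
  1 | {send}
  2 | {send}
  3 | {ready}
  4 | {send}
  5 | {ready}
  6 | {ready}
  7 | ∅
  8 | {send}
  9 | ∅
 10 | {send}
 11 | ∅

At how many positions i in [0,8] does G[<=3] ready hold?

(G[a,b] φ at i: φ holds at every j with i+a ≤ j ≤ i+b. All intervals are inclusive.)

0

Evaluate at each i in [0,8]:
  i=0: ✗ (fails at j=1)
  i=1: ✗ (fails at j=1)
  i=2: ✗ (fails at j=2)
  i=3: ✗ (fails at j=4)
  i=4: ✗ (fails at j=4)
  i=5: ✗ (fails at j=7)
  i=6: ✗ (fails at j=7)
  i=7: ✗ (fails at j=7)
  i=8: ✗ (fails at j=8)
Positions where it holds: {} → 0.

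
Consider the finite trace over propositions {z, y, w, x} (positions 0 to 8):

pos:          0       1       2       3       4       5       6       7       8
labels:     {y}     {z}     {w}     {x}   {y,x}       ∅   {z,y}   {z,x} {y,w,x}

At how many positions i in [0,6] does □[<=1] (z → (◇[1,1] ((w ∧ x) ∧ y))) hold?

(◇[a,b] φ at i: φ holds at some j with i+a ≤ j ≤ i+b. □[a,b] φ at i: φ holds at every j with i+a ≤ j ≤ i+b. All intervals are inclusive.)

3

Evaluate at each i in [0,6]:
  i=0: ✗ (fails at j=1)
  i=1: ✗ (fails at j=1)
  i=2: ✓ (all of [2,3])
  i=3: ✓ (all of [3,4])
  i=4: ✓ (all of [4,5])
  i=5: ✗ (fails at j=6)
  i=6: ✗ (fails at j=6)
Positions where it holds: {2, 3, 4} → 3.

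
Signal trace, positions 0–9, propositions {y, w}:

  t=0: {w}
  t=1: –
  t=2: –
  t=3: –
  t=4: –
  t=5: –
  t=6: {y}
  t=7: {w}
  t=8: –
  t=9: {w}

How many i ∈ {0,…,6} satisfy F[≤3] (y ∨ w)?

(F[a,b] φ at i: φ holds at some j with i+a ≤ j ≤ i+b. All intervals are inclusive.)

5

Evaluate at each i in [0,6]:
  i=0: ✓ (witness j=0)
  i=1: ✗ (none in [1,4])
  i=2: ✗ (none in [2,5])
  i=3: ✓ (witness j=6)
  i=4: ✓ (witness j=6)
  i=5: ✓ (witness j=6)
  i=6: ✓ (witness j=6)
Positions where it holds: {0, 3, 4, 5, 6} → 5.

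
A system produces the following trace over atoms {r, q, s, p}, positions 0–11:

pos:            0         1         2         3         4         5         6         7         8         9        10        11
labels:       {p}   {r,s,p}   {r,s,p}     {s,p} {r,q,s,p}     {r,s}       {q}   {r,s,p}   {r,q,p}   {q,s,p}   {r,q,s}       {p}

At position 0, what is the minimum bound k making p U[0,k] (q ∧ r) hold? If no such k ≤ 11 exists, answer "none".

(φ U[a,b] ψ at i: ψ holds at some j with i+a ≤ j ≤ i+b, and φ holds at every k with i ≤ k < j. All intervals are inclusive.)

Need earliest j ≥ 0 with (q ∧ r), and p at every k in [0,j-1].
  j=0: rhs fails.
  j=1: rhs fails.
  j=2: rhs fails.
  j=3: rhs fails.
  j=4: rhs holds; lhs holds on [0,3]. k = 4.

4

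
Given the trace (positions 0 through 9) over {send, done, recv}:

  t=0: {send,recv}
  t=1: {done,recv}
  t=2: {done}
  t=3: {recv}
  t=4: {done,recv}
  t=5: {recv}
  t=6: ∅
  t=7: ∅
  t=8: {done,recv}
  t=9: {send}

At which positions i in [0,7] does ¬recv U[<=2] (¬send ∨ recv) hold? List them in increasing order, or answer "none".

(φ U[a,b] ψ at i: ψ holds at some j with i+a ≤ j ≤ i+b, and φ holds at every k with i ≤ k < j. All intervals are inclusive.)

Evaluate at each i in [0,7]:
  i=0: ✓ (rhs at j=0)
  i=1: ✓ (rhs at j=1)
  i=2: ✓ (rhs at j=2)
  i=3: ✓ (rhs at j=3)
  i=4: ✓ (rhs at j=4)
  i=5: ✓ (rhs at j=5)
  i=6: ✓ (rhs at j=6)
  i=7: ✓ (rhs at j=7)

0, 1, 2, 3, 4, 5, 6, 7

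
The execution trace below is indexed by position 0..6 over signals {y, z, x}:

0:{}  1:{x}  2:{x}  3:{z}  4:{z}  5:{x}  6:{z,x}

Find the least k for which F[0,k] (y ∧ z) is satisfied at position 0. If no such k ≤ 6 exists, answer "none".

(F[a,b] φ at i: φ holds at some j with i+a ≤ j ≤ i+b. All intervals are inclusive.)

none

Scan j = 0,1,… for (y ∧ z):
  j=0: fails
  j=1: fails
  j=2: fails
  j=3: fails
  j=4: fails
  j=5: fails
  j=6: fails
No j in [0,6] satisfies it → none.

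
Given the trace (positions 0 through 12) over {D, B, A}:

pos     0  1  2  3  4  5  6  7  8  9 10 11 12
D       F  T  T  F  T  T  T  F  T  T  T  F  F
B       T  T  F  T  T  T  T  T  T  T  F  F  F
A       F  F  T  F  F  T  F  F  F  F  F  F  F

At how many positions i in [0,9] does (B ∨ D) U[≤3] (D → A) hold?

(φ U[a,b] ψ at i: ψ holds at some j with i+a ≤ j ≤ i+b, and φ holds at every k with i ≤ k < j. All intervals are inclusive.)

Evaluate at each i in [0,9]:
  i=0: ✓ (rhs at j=0)
  i=1: ✓ (rhs at j=2; lhs holds on [1,1])
  i=2: ✓ (rhs at j=2)
  i=3: ✓ (rhs at j=3)
  i=4: ✓ (rhs at j=5; lhs holds on [4,4])
  i=5: ✓ (rhs at j=5)
  i=6: ✓ (rhs at j=7; lhs holds on [6,6])
  i=7: ✓ (rhs at j=7)
  i=8: ✓ (rhs at j=11; lhs holds on [8,10])
  i=9: ✓ (rhs at j=11; lhs holds on [9,10])
Positions where it holds: {0, 1, 2, 3, 4, 5, 6, 7, 8, 9} → 10.

10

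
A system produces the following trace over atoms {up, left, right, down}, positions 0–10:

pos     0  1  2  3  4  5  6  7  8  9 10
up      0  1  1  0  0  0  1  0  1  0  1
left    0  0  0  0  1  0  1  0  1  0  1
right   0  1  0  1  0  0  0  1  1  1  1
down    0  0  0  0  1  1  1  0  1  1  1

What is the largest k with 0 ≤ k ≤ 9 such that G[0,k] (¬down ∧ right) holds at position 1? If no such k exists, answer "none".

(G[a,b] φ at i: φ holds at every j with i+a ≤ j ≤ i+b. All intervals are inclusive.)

(¬down ∧ right) must hold from j=1 onward; find where it first fails.
  j=1: holds
  j=2: fails
Holds on [1,1], so largest k = 0.

0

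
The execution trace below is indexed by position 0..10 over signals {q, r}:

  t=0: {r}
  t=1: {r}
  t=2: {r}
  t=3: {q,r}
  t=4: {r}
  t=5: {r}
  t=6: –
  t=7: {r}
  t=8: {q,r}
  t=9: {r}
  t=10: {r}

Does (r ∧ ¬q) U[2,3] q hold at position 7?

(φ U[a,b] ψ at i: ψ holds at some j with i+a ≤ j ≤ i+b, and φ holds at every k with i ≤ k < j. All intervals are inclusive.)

False

Need some j in [9,10] with q, and (r ∧ ¬q) at every k in [7,j-1].
  j=9: q false.
  j=10: q false.
No j in the window works → until fails.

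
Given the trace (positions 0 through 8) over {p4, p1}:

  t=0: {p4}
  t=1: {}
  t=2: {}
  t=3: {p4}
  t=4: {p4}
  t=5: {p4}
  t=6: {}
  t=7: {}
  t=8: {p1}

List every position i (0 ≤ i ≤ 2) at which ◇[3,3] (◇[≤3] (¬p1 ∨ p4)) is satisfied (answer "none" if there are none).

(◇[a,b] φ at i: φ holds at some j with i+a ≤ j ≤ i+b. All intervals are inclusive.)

0, 1, 2

Evaluate at each i in [0,2]:
  i=0: ✓ (witness j=3)
  i=1: ✓ (witness j=4)
  i=2: ✓ (witness j=5)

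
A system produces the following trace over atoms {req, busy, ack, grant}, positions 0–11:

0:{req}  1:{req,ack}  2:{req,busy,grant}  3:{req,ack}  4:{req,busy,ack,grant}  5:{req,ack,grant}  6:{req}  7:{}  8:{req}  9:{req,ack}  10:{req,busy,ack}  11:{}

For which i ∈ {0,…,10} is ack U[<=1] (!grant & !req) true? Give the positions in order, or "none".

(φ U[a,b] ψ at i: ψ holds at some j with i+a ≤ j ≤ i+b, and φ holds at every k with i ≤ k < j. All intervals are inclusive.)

7, 10

Evaluate at each i in [0,10]:
  i=0: ✗ (no rhs in [0,1])
  i=1: ✗ (no rhs in [1,2])
  i=2: ✗ (no rhs in [2,3])
  i=3: ✗ (no rhs in [3,4])
  i=4: ✗ (no rhs in [4,5])
  i=5: ✗ (no rhs in [5,6])
  i=6: ✗ (lhs fails at k=6 before rhs at j=7)
  i=7: ✓ (rhs at j=7)
  i=8: ✗ (no rhs in [8,9])
  i=9: ✗ (no rhs in [9,10])
  i=10: ✓ (rhs at j=11; lhs holds on [10,10])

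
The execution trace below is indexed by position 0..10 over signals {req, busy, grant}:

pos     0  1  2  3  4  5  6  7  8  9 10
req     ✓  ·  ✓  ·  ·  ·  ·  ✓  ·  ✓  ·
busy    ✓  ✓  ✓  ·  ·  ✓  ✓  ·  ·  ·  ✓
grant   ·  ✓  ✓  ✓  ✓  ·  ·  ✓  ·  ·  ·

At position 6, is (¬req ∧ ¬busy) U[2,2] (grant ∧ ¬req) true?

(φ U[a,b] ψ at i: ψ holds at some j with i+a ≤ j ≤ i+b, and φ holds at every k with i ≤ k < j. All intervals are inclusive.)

Need some j in [8,8] with (grant ∧ ¬req), and (¬req ∧ ¬busy) at every k in [6,j-1].
  j=8: (grant ∧ ¬req) false.
No j in the window works → until fails.

No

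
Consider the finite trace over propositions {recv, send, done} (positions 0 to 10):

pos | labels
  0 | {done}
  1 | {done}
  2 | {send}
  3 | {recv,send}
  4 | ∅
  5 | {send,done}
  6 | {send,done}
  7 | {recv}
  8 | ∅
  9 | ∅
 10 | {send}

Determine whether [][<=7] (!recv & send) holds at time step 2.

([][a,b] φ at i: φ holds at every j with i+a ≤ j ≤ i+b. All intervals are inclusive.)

False

Check (!recv & send) at every j in [2,9]:
  j=2: true
  j=3: false
  j=4: false
  j=5: true
  j=6: true
  j=7: false
  j=8: false
  j=9: false
Fails at j=3 → formula fails.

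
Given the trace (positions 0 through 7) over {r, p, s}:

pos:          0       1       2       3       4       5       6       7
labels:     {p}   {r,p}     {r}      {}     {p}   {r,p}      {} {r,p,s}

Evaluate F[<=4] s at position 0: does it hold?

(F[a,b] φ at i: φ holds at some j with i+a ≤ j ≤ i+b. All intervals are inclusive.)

No

Check s at each j in [0,4]:
  j=0: false
  j=1: false
  j=2: false
  j=3: false
  j=4: false
No position in the window satisfies it → formula fails.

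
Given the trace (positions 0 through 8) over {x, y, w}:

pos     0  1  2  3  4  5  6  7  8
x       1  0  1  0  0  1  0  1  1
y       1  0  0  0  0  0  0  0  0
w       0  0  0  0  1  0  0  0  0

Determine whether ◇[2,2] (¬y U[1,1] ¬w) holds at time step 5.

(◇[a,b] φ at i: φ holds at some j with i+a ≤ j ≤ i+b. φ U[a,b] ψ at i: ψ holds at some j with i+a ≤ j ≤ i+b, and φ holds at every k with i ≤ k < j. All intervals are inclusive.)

Check (¬y U[1,1] ¬w) at each j in [7,7]:
  j=7: holds
Found at j=7 → formula holds.

Yes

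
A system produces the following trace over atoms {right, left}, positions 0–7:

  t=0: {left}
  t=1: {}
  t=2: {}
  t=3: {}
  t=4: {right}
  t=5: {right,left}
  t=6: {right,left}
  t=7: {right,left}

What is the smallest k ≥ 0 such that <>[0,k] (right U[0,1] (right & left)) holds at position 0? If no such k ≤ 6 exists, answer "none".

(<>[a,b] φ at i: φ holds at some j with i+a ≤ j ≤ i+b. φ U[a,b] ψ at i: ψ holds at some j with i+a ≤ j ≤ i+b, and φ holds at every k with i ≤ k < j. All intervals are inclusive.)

Scan j = 0,1,… for (right U[0,1] (right & left)):
  j=0: fails
  j=1: fails
  j=2: fails
  j=3: fails
  j=4: holds
First hit at j=4, so smallest k = 4-0 = 4.

4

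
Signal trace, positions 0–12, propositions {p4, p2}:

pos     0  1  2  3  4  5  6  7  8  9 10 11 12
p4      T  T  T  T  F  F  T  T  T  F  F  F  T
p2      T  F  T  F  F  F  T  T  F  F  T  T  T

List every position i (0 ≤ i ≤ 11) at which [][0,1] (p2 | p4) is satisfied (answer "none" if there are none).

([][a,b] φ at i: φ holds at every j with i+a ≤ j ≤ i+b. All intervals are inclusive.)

0, 1, 2, 6, 7, 10, 11

Evaluate at each i in [0,11]:
  i=0: ✓ (all of [0,1])
  i=1: ✓ (all of [1,2])
  i=2: ✓ (all of [2,3])
  i=3: ✗ (fails at j=4)
  i=4: ✗ (fails at j=4)
  i=5: ✗ (fails at j=5)
  i=6: ✓ (all of [6,7])
  i=7: ✓ (all of [7,8])
  i=8: ✗ (fails at j=9)
  i=9: ✗ (fails at j=9)
  i=10: ✓ (all of [10,11])
  i=11: ✓ (all of [11,12])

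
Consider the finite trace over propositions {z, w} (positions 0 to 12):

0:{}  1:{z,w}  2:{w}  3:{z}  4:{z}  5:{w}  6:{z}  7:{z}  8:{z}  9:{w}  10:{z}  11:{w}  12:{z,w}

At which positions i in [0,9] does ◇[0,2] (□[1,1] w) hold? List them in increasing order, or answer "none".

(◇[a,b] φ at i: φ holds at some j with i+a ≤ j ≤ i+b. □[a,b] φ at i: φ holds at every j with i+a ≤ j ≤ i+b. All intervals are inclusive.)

0, 1, 2, 3, 4, 6, 7, 8, 9

Evaluate at each i in [0,9]:
  i=0: ✓ (witness j=0)
  i=1: ✓ (witness j=1)
  i=2: ✓ (witness j=4)
  i=3: ✓ (witness j=4)
  i=4: ✓ (witness j=4)
  i=5: ✗ (none in [5,7])
  i=6: ✓ (witness j=8)
  i=7: ✓ (witness j=8)
  i=8: ✓ (witness j=8)
  i=9: ✓ (witness j=10)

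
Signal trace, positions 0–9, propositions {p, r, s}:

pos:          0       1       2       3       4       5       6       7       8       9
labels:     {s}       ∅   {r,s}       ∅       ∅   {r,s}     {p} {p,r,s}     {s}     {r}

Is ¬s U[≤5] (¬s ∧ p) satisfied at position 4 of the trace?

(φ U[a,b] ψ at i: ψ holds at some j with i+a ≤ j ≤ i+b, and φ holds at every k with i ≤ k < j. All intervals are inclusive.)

False

Need some j in [4,9] with (¬s ∧ p), and ¬s at every k in [4,j-1].
  j=4: (¬s ∧ p) false.
  j=5: (¬s ∧ p) false.
  j=6: (¬s ∧ p) holds, but ¬s fails at k=5 → not this j.
  j=7: (¬s ∧ p) false.
  j=8: (¬s ∧ p) false.
  j=9: (¬s ∧ p) false.
No j in the window works → until fails.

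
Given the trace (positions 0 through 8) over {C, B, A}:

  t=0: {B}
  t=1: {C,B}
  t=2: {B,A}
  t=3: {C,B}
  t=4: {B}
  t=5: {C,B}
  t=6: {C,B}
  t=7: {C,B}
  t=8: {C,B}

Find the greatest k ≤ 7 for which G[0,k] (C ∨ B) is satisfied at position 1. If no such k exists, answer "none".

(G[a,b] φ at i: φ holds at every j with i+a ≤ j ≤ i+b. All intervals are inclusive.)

7

(C ∨ B) must hold from j=1 onward; find where it first fails.
  j=1: holds
  j=2: holds
  j=3: holds
  j=4: holds
  j=5: holds
  j=6: holds
  j=7: holds
  j=8: holds
Holds through j=8; largest k = 7.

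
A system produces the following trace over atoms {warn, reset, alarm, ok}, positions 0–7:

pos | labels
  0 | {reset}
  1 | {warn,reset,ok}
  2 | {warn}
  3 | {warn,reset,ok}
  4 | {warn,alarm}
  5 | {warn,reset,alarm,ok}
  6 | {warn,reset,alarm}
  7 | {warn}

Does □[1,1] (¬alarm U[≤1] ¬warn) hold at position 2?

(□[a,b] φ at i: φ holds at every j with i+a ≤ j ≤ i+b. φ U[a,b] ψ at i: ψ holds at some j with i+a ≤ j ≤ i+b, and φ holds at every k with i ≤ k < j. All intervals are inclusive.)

Check (¬alarm U[≤1] ¬warn) at every j in [3,3]:
  j=3: fails
Fails at j=3 → formula fails.

False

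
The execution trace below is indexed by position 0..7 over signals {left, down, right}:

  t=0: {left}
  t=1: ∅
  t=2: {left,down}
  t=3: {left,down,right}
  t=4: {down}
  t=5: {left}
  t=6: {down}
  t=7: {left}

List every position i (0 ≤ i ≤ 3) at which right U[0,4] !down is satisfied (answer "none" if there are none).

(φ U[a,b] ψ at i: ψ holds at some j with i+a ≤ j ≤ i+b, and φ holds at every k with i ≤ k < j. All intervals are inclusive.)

Evaluate at each i in [0,3]:
  i=0: ✓ (rhs at j=0)
  i=1: ✓ (rhs at j=1)
  i=2: ✗ (lhs fails at k=2 before rhs at j=5)
  i=3: ✗ (lhs fails at k=4 before rhs at j=5)

0, 1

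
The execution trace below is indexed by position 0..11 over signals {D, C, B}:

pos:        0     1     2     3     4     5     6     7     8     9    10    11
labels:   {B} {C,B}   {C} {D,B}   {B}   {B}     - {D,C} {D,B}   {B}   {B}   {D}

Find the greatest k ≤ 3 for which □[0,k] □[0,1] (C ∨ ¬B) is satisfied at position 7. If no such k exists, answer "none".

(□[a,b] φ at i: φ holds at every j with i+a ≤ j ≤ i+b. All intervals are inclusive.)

□[0,1] (C ∨ ¬B) must hold from j=7 onward; find where it first fails.
  j=7: fails → no k works.

none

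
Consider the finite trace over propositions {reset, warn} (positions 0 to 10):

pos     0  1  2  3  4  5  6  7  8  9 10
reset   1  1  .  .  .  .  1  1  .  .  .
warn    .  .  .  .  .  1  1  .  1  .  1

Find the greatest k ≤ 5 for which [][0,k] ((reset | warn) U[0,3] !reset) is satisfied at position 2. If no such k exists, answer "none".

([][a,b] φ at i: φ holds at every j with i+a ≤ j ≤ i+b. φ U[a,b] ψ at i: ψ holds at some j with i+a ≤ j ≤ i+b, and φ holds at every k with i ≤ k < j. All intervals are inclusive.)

5

((reset | warn) U[0,3] !reset) must hold from j=2 onward; find where it first fails.
  j=2: holds
  j=3: holds
  j=4: holds
  j=5: holds
  j=6: holds
  j=7: holds
Holds through j=7; largest k = 5.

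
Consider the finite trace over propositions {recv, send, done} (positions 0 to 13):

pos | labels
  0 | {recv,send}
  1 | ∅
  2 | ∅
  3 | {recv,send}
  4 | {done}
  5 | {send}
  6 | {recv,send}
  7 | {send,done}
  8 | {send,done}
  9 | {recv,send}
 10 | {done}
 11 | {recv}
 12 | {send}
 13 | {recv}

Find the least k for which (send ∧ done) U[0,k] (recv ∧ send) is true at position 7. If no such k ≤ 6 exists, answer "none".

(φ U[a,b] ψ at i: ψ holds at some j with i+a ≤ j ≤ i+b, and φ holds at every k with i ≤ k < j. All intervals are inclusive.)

2

Need earliest j ≥ 7 with (recv ∧ send), and (send ∧ done) at every k in [7,j-1].
  j=7: rhs fails.
  j=8: rhs fails.
  j=9: rhs holds; lhs holds on [7,8]. k = 2.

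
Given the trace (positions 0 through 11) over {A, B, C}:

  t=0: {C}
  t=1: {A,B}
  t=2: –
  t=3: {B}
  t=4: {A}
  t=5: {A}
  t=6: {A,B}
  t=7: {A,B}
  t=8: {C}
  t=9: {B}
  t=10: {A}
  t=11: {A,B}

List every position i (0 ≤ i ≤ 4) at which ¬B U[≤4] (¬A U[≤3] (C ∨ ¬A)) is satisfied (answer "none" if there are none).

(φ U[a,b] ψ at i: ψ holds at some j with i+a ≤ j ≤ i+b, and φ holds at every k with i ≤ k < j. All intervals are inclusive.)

0, 2, 3

Evaluate at each i in [0,4]:
  i=0: ✓ (rhs at j=0)
  i=1: ✗ (lhs fails at k=1 before rhs at j=2)
  i=2: ✓ (rhs at j=2)
  i=3: ✓ (rhs at j=3)
  i=4: ✗ (lhs fails at k=6 before rhs at j=8)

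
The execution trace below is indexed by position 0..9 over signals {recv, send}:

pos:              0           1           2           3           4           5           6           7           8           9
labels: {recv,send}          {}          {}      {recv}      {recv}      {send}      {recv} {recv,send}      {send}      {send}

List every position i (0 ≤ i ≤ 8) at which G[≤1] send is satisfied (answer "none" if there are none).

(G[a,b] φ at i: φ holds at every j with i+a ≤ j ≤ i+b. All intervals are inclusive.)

Evaluate at each i in [0,8]:
  i=0: ✗ (fails at j=1)
  i=1: ✗ (fails at j=1)
  i=2: ✗ (fails at j=2)
  i=3: ✗ (fails at j=3)
  i=4: ✗ (fails at j=4)
  i=5: ✗ (fails at j=6)
  i=6: ✗ (fails at j=6)
  i=7: ✓ (all of [7,8])
  i=8: ✓ (all of [8,9])

7, 8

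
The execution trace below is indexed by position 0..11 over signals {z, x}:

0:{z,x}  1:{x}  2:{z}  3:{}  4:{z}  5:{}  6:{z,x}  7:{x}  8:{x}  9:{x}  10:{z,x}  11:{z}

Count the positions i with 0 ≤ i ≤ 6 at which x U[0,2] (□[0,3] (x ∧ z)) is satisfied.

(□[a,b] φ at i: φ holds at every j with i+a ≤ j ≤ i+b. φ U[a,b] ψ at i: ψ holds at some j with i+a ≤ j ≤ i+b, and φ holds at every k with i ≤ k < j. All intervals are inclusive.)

Evaluate at each i in [0,6]:
  i=0: ✗ (no rhs in [0,2])
  i=1: ✗ (no rhs in [1,3])
  i=2: ✗ (no rhs in [2,4])
  i=3: ✗ (no rhs in [3,5])
  i=4: ✗ (no rhs in [4,6])
  i=5: ✗ (no rhs in [5,7])
  i=6: ✗ (no rhs in [6,8])
Positions where it holds: {} → 0.

0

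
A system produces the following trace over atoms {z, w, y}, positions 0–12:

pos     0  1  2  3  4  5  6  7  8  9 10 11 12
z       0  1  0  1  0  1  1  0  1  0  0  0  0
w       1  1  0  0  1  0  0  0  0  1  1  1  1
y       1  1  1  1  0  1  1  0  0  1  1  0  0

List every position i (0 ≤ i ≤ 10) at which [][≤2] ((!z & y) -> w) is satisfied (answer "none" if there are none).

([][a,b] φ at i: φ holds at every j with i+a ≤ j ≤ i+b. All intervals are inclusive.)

Evaluate at each i in [0,10]:
  i=0: ✗ (fails at j=2)
  i=1: ✗ (fails at j=2)
  i=2: ✗ (fails at j=2)
  i=3: ✓ (all of [3,5])
  i=4: ✓ (all of [4,6])
  i=5: ✓ (all of [5,7])
  i=6: ✓ (all of [6,8])
  i=7: ✓ (all of [7,9])
  i=8: ✓ (all of [8,10])
  i=9: ✓ (all of [9,11])
  i=10: ✓ (all of [10,12])

3, 4, 5, 6, 7, 8, 9, 10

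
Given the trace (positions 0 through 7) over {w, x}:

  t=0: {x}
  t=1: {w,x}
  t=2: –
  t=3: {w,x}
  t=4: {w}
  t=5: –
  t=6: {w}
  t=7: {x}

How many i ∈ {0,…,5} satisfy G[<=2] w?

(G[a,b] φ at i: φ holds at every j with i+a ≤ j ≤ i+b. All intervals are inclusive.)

Evaluate at each i in [0,5]:
  i=0: ✗ (fails at j=0)
  i=1: ✗ (fails at j=2)
  i=2: ✗ (fails at j=2)
  i=3: ✗ (fails at j=5)
  i=4: ✗ (fails at j=5)
  i=5: ✗ (fails at j=5)
Positions where it holds: {} → 0.

0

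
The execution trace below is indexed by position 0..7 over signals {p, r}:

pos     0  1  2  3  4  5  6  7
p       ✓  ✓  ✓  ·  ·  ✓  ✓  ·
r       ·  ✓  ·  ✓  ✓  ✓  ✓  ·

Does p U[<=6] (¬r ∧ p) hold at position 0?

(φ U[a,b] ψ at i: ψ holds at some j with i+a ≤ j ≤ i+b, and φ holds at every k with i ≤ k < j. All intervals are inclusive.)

Yes

Need some j in [0,6] with (¬r ∧ p), and p at every k in [0,j-1].
  j=0: (¬r ∧ p) holds; no prefix to check → satisfied.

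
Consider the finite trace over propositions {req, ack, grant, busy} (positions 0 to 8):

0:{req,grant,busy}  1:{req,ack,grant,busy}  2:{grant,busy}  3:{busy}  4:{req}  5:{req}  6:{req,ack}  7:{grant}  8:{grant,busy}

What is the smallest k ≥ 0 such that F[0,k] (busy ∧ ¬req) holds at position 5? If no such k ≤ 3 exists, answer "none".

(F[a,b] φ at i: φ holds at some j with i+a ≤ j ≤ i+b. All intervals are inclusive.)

Scan j = 5,6,… for (busy ∧ ¬req):
  j=5: fails
  j=6: fails
  j=7: fails
  j=8: holds
First hit at j=8, so smallest k = 8-5 = 3.

3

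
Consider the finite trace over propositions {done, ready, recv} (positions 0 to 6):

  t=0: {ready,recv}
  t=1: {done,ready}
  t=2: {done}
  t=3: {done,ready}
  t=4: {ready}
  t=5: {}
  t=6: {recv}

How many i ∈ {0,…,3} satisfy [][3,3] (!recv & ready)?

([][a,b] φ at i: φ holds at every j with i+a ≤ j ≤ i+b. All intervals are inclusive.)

Evaluate at each i in [0,3]:
  i=0: ✓ (all of [3,3])
  i=1: ✓ (all of [4,4])
  i=2: ✗ (fails at j=5)
  i=3: ✗ (fails at j=6)
Positions where it holds: {0, 1} → 2.

2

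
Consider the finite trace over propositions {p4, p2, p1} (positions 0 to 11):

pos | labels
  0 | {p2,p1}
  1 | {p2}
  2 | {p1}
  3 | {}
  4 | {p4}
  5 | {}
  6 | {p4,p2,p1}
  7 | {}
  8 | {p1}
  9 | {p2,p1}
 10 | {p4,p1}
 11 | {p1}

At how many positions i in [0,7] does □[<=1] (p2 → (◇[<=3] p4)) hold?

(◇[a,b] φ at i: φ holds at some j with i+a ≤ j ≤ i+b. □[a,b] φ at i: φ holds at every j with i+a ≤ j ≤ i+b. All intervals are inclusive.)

7

Evaluate at each i in [0,7]:
  i=0: ✗ (fails at j=0)
  i=1: ✓ (all of [1,2])
  i=2: ✓ (all of [2,3])
  i=3: ✓ (all of [3,4])
  i=4: ✓ (all of [4,5])
  i=5: ✓ (all of [5,6])
  i=6: ✓ (all of [6,7])
  i=7: ✓ (all of [7,8])
Positions where it holds: {1, 2, 3, 4, 5, 6, 7} → 7.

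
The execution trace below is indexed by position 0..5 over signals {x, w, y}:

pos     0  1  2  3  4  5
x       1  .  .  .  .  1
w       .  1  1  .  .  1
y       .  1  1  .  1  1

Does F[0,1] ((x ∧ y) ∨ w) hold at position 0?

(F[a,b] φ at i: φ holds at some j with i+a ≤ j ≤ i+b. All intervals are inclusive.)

Check ((x ∧ y) ∨ w) at each j in [0,1]:
  j=0: false
  j=1: true
Found at j=1 → formula holds.

Yes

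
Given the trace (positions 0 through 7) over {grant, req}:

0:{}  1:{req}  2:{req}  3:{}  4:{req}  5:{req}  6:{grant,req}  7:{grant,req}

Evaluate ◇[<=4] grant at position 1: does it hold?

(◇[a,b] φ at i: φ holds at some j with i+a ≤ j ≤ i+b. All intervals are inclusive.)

Check grant at each j in [1,5]:
  j=1: false
  j=2: false
  j=3: false
  j=4: false
  j=5: false
No position in the window satisfies it → formula fails.

No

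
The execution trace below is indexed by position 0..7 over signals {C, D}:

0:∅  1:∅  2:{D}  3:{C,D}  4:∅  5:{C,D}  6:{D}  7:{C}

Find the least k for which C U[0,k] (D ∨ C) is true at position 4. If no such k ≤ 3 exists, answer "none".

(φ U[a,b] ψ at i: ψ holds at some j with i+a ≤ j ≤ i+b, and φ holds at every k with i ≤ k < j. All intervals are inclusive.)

none

Need earliest j ≥ 4 with (D ∨ C), and C at every k in [4,j-1].
  j=4: rhs fails.
  j=5: rhs holds but lhs fails at k=4.
  j=6: rhs holds but lhs fails at k=4.
  j=7: rhs holds but lhs fails at k=4.
No witness within the range → none.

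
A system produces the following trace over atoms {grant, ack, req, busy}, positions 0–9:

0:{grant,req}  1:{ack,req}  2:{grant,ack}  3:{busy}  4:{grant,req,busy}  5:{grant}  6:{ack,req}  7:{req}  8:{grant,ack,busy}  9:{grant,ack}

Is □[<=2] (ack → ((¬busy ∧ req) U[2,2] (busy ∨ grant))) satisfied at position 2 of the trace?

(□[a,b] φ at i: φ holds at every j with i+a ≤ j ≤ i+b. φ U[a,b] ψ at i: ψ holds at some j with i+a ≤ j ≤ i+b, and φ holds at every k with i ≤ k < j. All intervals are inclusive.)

Check (ack → ((¬busy ∧ req) U[2,2] (busy ∨ grant))) at every j in [2,4]:
  j=2: antecedent true; consequent fails → ✗
  j=3: antecedent false → ✓
  j=4: antecedent false → ✓
Fails at j=2 → formula fails.

Does not hold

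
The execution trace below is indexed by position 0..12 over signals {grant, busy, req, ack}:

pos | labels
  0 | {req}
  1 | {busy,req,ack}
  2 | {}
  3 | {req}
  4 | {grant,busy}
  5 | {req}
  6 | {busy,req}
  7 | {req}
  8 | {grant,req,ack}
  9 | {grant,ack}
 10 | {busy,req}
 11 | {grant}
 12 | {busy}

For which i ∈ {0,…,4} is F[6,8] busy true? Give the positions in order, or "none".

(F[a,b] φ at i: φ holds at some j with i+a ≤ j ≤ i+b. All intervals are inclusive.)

0, 2, 3, 4

Evaluate at each i in [0,4]:
  i=0: ✓ (witness j=6)
  i=1: ✗ (none in [7,9])
  i=2: ✓ (witness j=10)
  i=3: ✓ (witness j=10)
  i=4: ✓ (witness j=10)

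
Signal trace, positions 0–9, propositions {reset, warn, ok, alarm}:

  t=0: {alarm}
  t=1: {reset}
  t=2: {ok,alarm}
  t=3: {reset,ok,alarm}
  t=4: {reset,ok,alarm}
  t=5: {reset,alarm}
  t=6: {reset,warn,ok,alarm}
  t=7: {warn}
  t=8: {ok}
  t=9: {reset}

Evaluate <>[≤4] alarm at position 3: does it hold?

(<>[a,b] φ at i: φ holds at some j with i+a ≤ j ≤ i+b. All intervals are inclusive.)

Holds

Check alarm at each j in [3,7]:
  j=3: true
  j=4: true
  j=5: true
  j=6: true
  j=7: false
Found at j=3 → formula holds.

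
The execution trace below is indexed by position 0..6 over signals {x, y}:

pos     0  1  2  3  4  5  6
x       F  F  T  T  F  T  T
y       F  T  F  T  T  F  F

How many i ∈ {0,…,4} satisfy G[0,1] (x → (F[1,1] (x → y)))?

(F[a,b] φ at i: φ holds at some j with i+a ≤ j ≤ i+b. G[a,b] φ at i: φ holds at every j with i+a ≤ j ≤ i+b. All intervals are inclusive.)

Evaluate at each i in [0,4]:
  i=0: ✓ (all of [0,1])
  i=1: ✓ (all of [1,2])
  i=2: ✓ (all of [2,3])
  i=3: ✓ (all of [3,4])
  i=4: ✗ (fails at j=5)
Positions where it holds: {0, 1, 2, 3} → 4.

4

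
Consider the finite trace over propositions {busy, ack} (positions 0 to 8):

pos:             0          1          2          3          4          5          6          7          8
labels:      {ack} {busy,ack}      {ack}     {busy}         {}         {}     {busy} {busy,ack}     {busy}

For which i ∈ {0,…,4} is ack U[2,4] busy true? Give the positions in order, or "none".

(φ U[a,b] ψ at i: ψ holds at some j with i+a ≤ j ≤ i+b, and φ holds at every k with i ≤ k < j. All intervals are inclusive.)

Evaluate at each i in [0,4]:
  i=0: ✓ (rhs at j=3; lhs holds on [0,2])
  i=1: ✓ (rhs at j=3; lhs holds on [1,2])
  i=2: ✗ (lhs fails at k=3 before rhs at j=6)
  i=3: ✗ (lhs fails at k=3 before rhs at j=6)
  i=4: ✗ (lhs fails at k=4 before rhs at j=6)

0, 1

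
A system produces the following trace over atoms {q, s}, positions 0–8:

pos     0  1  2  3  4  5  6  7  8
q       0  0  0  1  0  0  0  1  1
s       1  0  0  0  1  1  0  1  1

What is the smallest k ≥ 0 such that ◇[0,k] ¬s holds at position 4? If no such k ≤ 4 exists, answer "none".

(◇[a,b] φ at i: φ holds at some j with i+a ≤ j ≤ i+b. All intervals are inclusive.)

2

Scan j = 4,5,… for ¬s:
  j=4: fails
  j=5: fails
  j=6: holds
First hit at j=6, so smallest k = 6-4 = 2.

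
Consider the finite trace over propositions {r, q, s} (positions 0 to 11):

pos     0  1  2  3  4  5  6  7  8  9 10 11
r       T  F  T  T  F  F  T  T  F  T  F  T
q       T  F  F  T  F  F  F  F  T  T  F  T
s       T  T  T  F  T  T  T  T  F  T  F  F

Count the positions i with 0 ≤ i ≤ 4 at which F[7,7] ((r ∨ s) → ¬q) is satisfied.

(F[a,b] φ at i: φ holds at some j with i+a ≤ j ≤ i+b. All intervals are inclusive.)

3

Evaluate at each i in [0,4]:
  i=0: ✓ (witness j=7)
  i=1: ✓ (witness j=8)
  i=2: ✗ (none in [9,9])
  i=3: ✓ (witness j=10)
  i=4: ✗ (none in [11,11])
Positions where it holds: {0, 1, 3} → 3.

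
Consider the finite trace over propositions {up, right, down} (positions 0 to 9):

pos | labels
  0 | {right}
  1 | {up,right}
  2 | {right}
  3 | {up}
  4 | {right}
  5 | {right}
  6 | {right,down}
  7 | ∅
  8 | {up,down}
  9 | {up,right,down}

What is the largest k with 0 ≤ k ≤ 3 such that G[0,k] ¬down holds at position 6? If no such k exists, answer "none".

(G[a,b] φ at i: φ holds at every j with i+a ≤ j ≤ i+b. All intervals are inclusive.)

none

¬down must hold from j=6 onward; find where it first fails.
  j=6: fails → no k works.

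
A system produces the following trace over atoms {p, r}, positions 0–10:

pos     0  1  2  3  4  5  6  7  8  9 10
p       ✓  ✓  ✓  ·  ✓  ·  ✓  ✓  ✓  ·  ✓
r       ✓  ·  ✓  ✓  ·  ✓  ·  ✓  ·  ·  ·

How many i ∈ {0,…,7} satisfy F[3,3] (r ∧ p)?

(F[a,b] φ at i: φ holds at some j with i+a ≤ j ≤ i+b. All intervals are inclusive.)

Evaluate at each i in [0,7]:
  i=0: ✗ (none in [3,3])
  i=1: ✗ (none in [4,4])
  i=2: ✗ (none in [5,5])
  i=3: ✗ (none in [6,6])
  i=4: ✓ (witness j=7)
  i=5: ✗ (none in [8,8])
  i=6: ✗ (none in [9,9])
  i=7: ✗ (none in [10,10])
Positions where it holds: {4} → 1.

1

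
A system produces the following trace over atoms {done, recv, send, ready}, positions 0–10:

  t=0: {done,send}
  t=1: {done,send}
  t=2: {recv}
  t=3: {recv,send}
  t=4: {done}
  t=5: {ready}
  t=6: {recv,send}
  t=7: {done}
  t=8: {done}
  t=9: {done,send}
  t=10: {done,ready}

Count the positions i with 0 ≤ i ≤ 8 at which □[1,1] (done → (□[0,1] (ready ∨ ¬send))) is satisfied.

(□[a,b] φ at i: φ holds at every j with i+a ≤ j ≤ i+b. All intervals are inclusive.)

Evaluate at each i in [0,8]:
  i=0: ✗ (fails at j=1)
  i=1: ✓ (all of [2,2])
  i=2: ✓ (all of [3,3])
  i=3: ✓ (all of [4,4])
  i=4: ✓ (all of [5,5])
  i=5: ✓ (all of [6,6])
  i=6: ✓ (all of [7,7])
  i=7: ✗ (fails at j=8)
  i=8: ✗ (fails at j=9)
Positions where it holds: {1, 2, 3, 4, 5, 6} → 6.

6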